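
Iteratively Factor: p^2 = (p)*(p)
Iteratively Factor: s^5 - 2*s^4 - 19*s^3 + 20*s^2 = (s - 1)*(s^4 - s^3 - 20*s^2) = s*(s - 1)*(s^3 - s^2 - 20*s) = s^2*(s - 1)*(s^2 - s - 20) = s^2*(s - 5)*(s - 1)*(s + 4)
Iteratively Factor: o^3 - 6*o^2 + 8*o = (o - 4)*(o^2 - 2*o) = (o - 4)*(o - 2)*(o)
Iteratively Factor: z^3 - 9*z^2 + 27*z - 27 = (z - 3)*(z^2 - 6*z + 9) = (z - 3)^2*(z - 3)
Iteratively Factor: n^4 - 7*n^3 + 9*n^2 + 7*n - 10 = (n - 2)*(n^3 - 5*n^2 - n + 5) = (n - 5)*(n - 2)*(n^2 - 1) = (n - 5)*(n - 2)*(n - 1)*(n + 1)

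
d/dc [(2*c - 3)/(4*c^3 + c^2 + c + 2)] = (8*c^3 + 2*c^2 + 2*c - (2*c - 3)*(12*c^2 + 2*c + 1) + 4)/(4*c^3 + c^2 + c + 2)^2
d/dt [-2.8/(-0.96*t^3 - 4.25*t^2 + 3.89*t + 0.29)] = (-8.064*t^2 - 23.8*t + 10.892)/(0.96*t^3 + 4.25*t^2 - 3.89*t - 0.29)^2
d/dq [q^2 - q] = 2*q - 1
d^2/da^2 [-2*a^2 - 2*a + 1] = -4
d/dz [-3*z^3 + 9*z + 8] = 9 - 9*z^2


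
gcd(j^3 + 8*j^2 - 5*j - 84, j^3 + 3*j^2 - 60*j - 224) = j^2 + 11*j + 28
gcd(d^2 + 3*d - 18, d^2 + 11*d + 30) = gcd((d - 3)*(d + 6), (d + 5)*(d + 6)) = d + 6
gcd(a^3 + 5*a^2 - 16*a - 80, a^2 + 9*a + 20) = a^2 + 9*a + 20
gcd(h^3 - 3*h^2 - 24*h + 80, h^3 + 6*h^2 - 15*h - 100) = h^2 + h - 20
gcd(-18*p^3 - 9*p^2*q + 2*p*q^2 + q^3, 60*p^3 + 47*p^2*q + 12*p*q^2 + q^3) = 3*p + q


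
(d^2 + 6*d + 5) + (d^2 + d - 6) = 2*d^2 + 7*d - 1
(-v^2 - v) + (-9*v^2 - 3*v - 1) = -10*v^2 - 4*v - 1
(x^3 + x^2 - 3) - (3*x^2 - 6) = x^3 - 2*x^2 + 3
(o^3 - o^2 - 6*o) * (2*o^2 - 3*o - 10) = 2*o^5 - 5*o^4 - 19*o^3 + 28*o^2 + 60*o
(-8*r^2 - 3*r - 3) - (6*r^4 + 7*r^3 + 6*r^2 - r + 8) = -6*r^4 - 7*r^3 - 14*r^2 - 2*r - 11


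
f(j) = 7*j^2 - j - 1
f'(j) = 14*j - 1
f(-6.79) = 328.52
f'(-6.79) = -96.06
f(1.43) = 11.88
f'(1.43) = 19.02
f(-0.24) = -0.36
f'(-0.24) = -4.36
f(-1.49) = 16.03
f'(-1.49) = -21.86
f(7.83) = 420.33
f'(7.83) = 108.62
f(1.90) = 22.37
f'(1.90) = 25.60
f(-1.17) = 9.75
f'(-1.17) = -17.38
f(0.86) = 3.32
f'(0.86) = 11.04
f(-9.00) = 575.00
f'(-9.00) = -127.00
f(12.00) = 995.00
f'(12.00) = 167.00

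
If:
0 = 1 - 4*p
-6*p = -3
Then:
No Solution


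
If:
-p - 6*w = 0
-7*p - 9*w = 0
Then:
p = 0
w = 0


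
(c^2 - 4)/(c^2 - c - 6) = (c - 2)/(c - 3)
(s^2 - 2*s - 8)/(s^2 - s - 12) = (s + 2)/(s + 3)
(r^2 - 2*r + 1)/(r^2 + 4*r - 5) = (r - 1)/(r + 5)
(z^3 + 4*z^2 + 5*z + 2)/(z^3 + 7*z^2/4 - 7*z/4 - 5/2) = 4*(z + 1)/(4*z - 5)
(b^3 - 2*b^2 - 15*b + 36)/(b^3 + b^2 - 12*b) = (b - 3)/b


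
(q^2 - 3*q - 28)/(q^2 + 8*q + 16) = (q - 7)/(q + 4)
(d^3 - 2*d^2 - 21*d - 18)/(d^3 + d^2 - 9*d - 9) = (d - 6)/(d - 3)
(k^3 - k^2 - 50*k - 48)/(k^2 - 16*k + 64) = (k^2 + 7*k + 6)/(k - 8)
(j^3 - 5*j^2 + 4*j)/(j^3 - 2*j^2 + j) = (j - 4)/(j - 1)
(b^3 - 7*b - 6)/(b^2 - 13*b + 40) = (b^3 - 7*b - 6)/(b^2 - 13*b + 40)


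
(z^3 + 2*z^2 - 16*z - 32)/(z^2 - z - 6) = (z^2 - 16)/(z - 3)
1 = 1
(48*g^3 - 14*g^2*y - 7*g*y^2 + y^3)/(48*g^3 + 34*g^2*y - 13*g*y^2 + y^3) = (-6*g^2 + g*y + y^2)/(-6*g^2 - 5*g*y + y^2)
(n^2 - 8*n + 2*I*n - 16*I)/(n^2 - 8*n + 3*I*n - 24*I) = (n + 2*I)/(n + 3*I)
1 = 1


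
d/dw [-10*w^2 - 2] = -20*w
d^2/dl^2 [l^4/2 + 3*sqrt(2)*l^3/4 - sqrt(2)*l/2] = 3*l*(4*l + 3*sqrt(2))/2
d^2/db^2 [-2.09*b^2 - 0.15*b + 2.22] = -4.18000000000000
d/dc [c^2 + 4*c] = 2*c + 4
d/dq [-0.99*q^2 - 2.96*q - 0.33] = -1.98*q - 2.96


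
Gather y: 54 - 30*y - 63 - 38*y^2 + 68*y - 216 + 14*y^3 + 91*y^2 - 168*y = 14*y^3 + 53*y^2 - 130*y - 225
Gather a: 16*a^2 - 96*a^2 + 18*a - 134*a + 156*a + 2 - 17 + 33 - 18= -80*a^2 + 40*a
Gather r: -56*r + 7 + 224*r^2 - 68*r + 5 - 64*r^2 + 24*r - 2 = 160*r^2 - 100*r + 10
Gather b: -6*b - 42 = -6*b - 42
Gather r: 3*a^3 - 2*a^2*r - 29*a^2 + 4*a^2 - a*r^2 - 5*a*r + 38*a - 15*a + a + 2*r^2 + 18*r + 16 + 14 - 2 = 3*a^3 - 25*a^2 + 24*a + r^2*(2 - a) + r*(-2*a^2 - 5*a + 18) + 28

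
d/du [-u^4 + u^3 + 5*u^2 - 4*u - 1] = -4*u^3 + 3*u^2 + 10*u - 4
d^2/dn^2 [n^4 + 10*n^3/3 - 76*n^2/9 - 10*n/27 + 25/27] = 12*n^2 + 20*n - 152/9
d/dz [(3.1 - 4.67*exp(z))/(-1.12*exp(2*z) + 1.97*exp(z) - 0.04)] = (-5.2304*exp(2*z) + 6.944*exp(z) - 5.9202)*exp(z)/(1.2544*exp(4*z) - 4.4128*exp(3*z) + 3.9705*exp(2*z) - 0.1576*exp(z) + 0.0016)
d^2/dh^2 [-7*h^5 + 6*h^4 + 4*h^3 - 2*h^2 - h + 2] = -140*h^3 + 72*h^2 + 24*h - 4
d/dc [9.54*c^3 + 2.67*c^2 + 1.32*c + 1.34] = 28.62*c^2 + 5.34*c + 1.32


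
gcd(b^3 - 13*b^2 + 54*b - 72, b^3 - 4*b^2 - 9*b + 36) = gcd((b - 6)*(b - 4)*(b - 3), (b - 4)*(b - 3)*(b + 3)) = b^2 - 7*b + 12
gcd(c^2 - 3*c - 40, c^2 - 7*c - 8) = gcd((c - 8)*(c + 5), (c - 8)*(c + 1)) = c - 8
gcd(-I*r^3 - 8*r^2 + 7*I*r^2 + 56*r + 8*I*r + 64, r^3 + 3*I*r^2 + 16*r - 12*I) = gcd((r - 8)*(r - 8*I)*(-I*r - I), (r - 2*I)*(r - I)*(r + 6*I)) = 1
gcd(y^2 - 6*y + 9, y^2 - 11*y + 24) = y - 3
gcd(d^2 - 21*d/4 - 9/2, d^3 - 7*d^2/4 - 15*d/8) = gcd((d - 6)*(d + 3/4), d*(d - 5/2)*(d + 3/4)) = d + 3/4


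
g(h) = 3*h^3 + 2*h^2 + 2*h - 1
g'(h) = 9*h^2 + 4*h + 2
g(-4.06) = -176.92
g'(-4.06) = 134.11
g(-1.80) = -15.62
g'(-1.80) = 23.96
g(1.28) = 11.13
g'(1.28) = 21.87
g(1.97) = 33.64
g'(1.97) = 44.81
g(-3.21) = -86.04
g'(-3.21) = 81.90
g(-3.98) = -166.41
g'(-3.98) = 128.64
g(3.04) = 107.85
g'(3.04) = 97.33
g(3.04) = 107.85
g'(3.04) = 97.33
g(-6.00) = -589.00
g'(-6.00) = 302.00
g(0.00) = -1.00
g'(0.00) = 2.00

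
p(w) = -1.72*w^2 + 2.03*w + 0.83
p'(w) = 2.03 - 3.44*w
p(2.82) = -7.12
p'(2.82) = -7.67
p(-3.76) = -31.12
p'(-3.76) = 14.96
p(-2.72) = -17.42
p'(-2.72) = 11.39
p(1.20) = 0.79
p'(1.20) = -2.10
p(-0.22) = 0.30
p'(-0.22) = 2.79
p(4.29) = -22.12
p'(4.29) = -12.73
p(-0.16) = 0.46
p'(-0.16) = 2.58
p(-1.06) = -3.25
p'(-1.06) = 5.68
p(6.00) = -48.91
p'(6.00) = -18.61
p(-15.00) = -416.62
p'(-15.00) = 53.63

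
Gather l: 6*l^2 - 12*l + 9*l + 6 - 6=6*l^2 - 3*l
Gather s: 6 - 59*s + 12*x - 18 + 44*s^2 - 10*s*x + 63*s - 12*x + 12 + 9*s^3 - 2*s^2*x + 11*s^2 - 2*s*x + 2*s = 9*s^3 + s^2*(55 - 2*x) + s*(6 - 12*x)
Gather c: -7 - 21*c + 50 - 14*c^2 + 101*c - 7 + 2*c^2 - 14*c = -12*c^2 + 66*c + 36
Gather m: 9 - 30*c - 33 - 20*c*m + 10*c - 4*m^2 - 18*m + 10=-20*c - 4*m^2 + m*(-20*c - 18) - 14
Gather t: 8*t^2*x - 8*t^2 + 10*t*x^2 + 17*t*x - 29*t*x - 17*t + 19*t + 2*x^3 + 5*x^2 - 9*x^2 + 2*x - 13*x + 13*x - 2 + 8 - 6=t^2*(8*x - 8) + t*(10*x^2 - 12*x + 2) + 2*x^3 - 4*x^2 + 2*x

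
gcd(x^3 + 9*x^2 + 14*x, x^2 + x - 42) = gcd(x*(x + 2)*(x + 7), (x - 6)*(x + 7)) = x + 7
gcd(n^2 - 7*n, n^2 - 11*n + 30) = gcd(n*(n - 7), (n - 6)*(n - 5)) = 1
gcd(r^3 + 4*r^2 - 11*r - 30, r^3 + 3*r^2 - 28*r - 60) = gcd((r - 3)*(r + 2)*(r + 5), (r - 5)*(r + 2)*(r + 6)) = r + 2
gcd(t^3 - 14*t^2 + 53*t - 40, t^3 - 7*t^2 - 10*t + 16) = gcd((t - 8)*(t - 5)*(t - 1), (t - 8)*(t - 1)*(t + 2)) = t^2 - 9*t + 8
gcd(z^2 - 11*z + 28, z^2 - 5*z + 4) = z - 4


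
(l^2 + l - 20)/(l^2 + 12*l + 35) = (l - 4)/(l + 7)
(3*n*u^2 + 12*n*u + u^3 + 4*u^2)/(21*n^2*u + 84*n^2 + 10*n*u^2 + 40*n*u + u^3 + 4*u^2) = u/(7*n + u)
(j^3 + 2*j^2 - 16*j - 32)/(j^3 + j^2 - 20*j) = (j^2 + 6*j + 8)/(j*(j + 5))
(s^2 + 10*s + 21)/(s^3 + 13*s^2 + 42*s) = (s + 3)/(s*(s + 6))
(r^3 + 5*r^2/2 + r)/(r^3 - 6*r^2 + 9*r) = (r^2 + 5*r/2 + 1)/(r^2 - 6*r + 9)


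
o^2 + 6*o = o*(o + 6)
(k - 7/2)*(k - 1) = k^2 - 9*k/2 + 7/2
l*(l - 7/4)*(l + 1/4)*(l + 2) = l^4 + l^3/2 - 55*l^2/16 - 7*l/8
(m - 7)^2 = m^2 - 14*m + 49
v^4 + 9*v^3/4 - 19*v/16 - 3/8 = (v - 3/4)*(v + 1/2)^2*(v + 2)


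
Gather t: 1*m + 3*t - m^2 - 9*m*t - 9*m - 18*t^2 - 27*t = -m^2 - 8*m - 18*t^2 + t*(-9*m - 24)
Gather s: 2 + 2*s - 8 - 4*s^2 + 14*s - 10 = -4*s^2 + 16*s - 16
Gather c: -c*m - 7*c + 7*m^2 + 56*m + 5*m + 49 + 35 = c*(-m - 7) + 7*m^2 + 61*m + 84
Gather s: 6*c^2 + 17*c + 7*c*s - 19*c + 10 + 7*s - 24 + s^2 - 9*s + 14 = 6*c^2 - 2*c + s^2 + s*(7*c - 2)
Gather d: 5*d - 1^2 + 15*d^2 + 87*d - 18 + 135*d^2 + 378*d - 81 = 150*d^2 + 470*d - 100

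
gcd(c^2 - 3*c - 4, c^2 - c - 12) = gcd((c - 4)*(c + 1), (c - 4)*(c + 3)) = c - 4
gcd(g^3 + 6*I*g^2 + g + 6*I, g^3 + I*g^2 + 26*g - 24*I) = g^2 + 5*I*g + 6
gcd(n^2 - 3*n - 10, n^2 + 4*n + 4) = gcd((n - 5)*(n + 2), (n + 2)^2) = n + 2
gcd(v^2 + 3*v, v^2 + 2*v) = v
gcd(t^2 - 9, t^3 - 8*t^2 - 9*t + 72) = t^2 - 9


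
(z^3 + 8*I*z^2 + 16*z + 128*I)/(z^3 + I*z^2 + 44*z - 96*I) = (z + 4*I)/(z - 3*I)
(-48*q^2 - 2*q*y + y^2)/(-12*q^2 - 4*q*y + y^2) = (48*q^2 + 2*q*y - y^2)/(12*q^2 + 4*q*y - y^2)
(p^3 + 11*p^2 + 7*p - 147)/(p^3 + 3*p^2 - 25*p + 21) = (p + 7)/(p - 1)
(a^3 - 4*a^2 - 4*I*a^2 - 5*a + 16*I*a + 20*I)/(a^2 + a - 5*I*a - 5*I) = (a^2 - a*(5 + 4*I) + 20*I)/(a - 5*I)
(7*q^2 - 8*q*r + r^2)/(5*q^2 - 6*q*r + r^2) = (7*q - r)/(5*q - r)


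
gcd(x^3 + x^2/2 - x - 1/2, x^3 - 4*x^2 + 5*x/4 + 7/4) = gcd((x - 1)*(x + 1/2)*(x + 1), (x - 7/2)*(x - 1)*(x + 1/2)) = x^2 - x/2 - 1/2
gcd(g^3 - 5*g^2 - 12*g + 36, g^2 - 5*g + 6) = g - 2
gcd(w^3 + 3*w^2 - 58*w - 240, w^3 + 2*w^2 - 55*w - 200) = w^2 - 3*w - 40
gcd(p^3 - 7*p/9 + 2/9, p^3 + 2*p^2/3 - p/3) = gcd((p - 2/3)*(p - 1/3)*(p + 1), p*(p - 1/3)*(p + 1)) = p^2 + 2*p/3 - 1/3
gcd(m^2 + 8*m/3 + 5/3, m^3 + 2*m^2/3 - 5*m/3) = m + 5/3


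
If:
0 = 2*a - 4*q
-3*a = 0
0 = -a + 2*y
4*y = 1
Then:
No Solution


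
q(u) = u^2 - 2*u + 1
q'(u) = 2*u - 2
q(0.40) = 0.36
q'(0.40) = -1.20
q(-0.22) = 1.49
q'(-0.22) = -2.44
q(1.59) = 0.35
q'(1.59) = 1.18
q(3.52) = 6.35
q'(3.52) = 5.04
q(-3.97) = 24.70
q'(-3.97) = -9.94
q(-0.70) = 2.89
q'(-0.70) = -3.40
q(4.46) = 11.97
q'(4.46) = 6.92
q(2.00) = 1.00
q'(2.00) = 2.00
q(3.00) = 4.00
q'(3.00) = 4.00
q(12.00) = 121.00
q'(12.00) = 22.00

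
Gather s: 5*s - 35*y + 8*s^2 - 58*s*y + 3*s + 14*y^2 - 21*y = 8*s^2 + s*(8 - 58*y) + 14*y^2 - 56*y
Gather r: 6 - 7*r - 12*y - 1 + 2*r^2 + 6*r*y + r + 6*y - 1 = 2*r^2 + r*(6*y - 6) - 6*y + 4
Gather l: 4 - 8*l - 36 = -8*l - 32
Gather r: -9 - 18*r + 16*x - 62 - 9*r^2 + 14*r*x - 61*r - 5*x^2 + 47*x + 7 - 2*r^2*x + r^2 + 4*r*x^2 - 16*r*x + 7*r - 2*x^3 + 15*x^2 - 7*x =r^2*(-2*x - 8) + r*(4*x^2 - 2*x - 72) - 2*x^3 + 10*x^2 + 56*x - 64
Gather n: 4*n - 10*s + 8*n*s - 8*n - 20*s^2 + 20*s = n*(8*s - 4) - 20*s^2 + 10*s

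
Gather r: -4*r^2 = -4*r^2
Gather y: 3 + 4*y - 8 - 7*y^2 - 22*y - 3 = -7*y^2 - 18*y - 8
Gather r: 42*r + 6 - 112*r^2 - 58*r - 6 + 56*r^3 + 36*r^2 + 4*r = 56*r^3 - 76*r^2 - 12*r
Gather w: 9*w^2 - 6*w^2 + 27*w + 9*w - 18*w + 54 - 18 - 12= 3*w^2 + 18*w + 24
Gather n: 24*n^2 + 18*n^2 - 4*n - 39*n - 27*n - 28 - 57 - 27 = 42*n^2 - 70*n - 112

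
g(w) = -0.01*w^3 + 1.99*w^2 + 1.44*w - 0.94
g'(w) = -0.03*w^2 + 3.98*w + 1.44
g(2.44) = 14.28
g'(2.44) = 10.97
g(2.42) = 14.06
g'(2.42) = 10.90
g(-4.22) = 29.17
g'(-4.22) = -15.89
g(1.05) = 2.75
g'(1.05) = 5.59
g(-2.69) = 9.78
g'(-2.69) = -9.48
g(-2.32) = 6.56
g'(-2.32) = -7.96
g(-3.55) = 19.47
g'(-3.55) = -13.07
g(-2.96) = 12.49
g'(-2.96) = -10.60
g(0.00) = -0.94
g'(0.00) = 1.44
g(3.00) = 21.02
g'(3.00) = 13.11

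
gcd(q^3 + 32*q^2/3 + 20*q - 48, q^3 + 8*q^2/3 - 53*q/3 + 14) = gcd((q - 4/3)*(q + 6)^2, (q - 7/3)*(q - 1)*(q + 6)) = q + 6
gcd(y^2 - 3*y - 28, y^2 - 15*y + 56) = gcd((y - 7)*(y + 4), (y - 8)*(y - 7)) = y - 7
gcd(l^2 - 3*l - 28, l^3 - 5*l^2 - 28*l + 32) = l + 4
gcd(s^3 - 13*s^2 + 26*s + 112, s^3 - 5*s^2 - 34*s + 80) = s - 8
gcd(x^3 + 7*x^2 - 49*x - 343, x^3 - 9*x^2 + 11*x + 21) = x - 7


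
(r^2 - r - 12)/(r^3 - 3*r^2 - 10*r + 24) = 1/(r - 2)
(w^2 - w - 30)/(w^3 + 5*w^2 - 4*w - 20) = (w - 6)/(w^2 - 4)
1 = 1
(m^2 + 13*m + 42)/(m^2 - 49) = (m + 6)/(m - 7)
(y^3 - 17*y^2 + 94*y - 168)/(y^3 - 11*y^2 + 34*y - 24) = (y - 7)/(y - 1)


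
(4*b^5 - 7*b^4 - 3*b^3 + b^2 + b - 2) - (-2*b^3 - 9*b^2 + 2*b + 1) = 4*b^5 - 7*b^4 - b^3 + 10*b^2 - b - 3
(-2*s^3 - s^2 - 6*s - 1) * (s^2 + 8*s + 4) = -2*s^5 - 17*s^4 - 22*s^3 - 53*s^2 - 32*s - 4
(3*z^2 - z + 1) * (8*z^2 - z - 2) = 24*z^4 - 11*z^3 + 3*z^2 + z - 2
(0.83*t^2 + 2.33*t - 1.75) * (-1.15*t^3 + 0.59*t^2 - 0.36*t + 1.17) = -0.9545*t^5 - 2.1898*t^4 + 3.0884*t^3 - 0.9002*t^2 + 3.3561*t - 2.0475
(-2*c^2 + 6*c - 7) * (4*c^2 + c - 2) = -8*c^4 + 22*c^3 - 18*c^2 - 19*c + 14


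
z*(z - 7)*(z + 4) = z^3 - 3*z^2 - 28*z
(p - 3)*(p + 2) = p^2 - p - 6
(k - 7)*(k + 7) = k^2 - 49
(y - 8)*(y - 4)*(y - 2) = y^3 - 14*y^2 + 56*y - 64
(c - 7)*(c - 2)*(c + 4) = c^3 - 5*c^2 - 22*c + 56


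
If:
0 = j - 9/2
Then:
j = 9/2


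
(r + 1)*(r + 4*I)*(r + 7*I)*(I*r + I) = I*r^4 - 11*r^3 + 2*I*r^3 - 22*r^2 - 27*I*r^2 - 11*r - 56*I*r - 28*I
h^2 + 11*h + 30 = (h + 5)*(h + 6)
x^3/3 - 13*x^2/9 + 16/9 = (x/3 + 1/3)*(x - 4)*(x - 4/3)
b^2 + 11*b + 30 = (b + 5)*(b + 6)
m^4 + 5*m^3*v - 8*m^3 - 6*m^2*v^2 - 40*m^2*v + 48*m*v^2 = m*(m - 8)*(m - v)*(m + 6*v)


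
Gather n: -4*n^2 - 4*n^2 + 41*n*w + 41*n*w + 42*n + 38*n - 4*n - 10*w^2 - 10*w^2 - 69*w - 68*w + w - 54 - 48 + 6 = -8*n^2 + n*(82*w + 76) - 20*w^2 - 136*w - 96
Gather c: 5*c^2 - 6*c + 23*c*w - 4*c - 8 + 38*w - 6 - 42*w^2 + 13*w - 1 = 5*c^2 + c*(23*w - 10) - 42*w^2 + 51*w - 15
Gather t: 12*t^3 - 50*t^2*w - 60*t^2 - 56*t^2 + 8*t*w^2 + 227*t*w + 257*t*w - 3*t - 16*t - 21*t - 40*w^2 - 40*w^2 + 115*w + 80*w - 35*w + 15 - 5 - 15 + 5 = 12*t^3 + t^2*(-50*w - 116) + t*(8*w^2 + 484*w - 40) - 80*w^2 + 160*w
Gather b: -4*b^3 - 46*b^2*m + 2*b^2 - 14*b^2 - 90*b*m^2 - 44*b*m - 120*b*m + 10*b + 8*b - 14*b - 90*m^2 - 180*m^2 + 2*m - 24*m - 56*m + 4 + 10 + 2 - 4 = -4*b^3 + b^2*(-46*m - 12) + b*(-90*m^2 - 164*m + 4) - 270*m^2 - 78*m + 12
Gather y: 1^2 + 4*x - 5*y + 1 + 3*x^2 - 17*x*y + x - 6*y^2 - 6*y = 3*x^2 + 5*x - 6*y^2 + y*(-17*x - 11) + 2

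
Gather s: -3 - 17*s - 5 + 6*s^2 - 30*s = 6*s^2 - 47*s - 8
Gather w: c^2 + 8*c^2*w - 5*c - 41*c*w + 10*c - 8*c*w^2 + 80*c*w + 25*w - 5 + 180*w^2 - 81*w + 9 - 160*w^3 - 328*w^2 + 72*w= c^2 + 5*c - 160*w^3 + w^2*(-8*c - 148) + w*(8*c^2 + 39*c + 16) + 4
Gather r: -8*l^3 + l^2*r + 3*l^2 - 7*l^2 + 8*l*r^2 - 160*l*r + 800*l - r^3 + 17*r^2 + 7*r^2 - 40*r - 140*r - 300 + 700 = -8*l^3 - 4*l^2 + 800*l - r^3 + r^2*(8*l + 24) + r*(l^2 - 160*l - 180) + 400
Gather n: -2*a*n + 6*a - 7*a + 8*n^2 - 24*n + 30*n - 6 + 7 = -a + 8*n^2 + n*(6 - 2*a) + 1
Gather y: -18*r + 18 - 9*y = -18*r - 9*y + 18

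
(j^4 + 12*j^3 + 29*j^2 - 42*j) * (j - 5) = j^5 + 7*j^4 - 31*j^3 - 187*j^2 + 210*j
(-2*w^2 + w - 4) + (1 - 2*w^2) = -4*w^2 + w - 3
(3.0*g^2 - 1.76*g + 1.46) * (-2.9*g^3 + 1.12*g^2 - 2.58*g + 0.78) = -8.7*g^5 + 8.464*g^4 - 13.9452*g^3 + 8.516*g^2 - 5.1396*g + 1.1388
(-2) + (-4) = -6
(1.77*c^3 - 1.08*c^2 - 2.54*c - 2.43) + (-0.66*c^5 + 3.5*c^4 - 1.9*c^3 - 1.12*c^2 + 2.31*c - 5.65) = -0.66*c^5 + 3.5*c^4 - 0.13*c^3 - 2.2*c^2 - 0.23*c - 8.08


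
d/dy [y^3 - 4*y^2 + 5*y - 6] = 3*y^2 - 8*y + 5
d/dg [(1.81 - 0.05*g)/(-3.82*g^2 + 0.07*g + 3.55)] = (-0.191*g^2 + 13.8284*g - 0.3042)/(14.5924*g^4 - 0.5348*g^3 - 27.1171*g^2 + 0.497*g + 12.6025)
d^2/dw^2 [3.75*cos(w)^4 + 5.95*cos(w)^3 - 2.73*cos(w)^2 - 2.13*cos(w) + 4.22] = -60.0*cos(w)^4 - 53.55*cos(w)^3 + 55.92*cos(w)^2 + 37.83*cos(w) - 5.46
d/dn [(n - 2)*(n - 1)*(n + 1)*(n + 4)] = 4*n^3 + 6*n^2 - 18*n - 2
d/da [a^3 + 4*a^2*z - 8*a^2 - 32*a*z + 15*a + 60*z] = 3*a^2 + 8*a*z - 16*a - 32*z + 15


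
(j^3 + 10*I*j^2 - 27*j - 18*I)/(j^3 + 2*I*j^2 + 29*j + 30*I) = (j + 3*I)/(j - 5*I)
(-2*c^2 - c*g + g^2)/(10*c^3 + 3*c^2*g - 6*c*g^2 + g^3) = -1/(5*c - g)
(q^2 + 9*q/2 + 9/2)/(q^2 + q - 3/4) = 2*(q + 3)/(2*q - 1)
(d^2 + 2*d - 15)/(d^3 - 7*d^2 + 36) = (d + 5)/(d^2 - 4*d - 12)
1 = 1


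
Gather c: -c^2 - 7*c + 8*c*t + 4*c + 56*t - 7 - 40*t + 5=-c^2 + c*(8*t - 3) + 16*t - 2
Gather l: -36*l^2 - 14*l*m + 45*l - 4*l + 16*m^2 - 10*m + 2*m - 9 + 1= -36*l^2 + l*(41 - 14*m) + 16*m^2 - 8*m - 8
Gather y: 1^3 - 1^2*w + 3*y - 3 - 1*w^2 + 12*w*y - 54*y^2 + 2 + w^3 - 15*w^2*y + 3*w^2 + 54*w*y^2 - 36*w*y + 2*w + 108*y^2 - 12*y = w^3 + 2*w^2 + w + y^2*(54*w + 54) + y*(-15*w^2 - 24*w - 9)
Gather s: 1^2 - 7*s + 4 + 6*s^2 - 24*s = 6*s^2 - 31*s + 5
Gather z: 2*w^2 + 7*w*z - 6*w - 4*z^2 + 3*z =2*w^2 - 6*w - 4*z^2 + z*(7*w + 3)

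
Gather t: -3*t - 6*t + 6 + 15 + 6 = 27 - 9*t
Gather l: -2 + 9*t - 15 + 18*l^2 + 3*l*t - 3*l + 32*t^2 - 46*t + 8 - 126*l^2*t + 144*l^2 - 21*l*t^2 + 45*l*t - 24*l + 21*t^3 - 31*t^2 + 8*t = l^2*(162 - 126*t) + l*(-21*t^2 + 48*t - 27) + 21*t^3 + t^2 - 29*t - 9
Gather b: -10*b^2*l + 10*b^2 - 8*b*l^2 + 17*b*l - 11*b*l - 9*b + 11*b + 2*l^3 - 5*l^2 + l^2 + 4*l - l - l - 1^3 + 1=b^2*(10 - 10*l) + b*(-8*l^2 + 6*l + 2) + 2*l^3 - 4*l^2 + 2*l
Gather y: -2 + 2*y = 2*y - 2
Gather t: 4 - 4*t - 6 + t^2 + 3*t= t^2 - t - 2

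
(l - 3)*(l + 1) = l^2 - 2*l - 3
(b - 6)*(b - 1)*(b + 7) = b^3 - 43*b + 42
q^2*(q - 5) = q^3 - 5*q^2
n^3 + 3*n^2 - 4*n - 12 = (n - 2)*(n + 2)*(n + 3)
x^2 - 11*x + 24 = (x - 8)*(x - 3)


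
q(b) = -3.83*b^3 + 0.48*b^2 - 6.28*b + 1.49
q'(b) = -11.49*b^2 + 0.96*b - 6.28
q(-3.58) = 205.86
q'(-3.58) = -156.98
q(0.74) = -4.45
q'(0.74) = -11.86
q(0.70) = -3.98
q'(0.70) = -11.24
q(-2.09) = 51.68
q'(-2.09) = -58.48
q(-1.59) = 28.08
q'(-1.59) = -36.85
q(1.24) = -12.86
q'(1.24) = -22.76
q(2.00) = -39.79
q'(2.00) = -50.32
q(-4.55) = 400.77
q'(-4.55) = -248.52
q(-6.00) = 883.73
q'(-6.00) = -425.68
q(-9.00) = 2888.96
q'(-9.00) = -945.61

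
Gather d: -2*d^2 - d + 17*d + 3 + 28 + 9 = -2*d^2 + 16*d + 40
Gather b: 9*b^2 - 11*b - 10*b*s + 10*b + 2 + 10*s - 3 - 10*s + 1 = 9*b^2 + b*(-10*s - 1)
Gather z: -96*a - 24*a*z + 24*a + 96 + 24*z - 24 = -72*a + z*(24 - 24*a) + 72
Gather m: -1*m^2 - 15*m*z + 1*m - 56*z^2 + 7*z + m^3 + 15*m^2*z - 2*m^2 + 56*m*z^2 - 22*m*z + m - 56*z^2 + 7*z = m^3 + m^2*(15*z - 3) + m*(56*z^2 - 37*z + 2) - 112*z^2 + 14*z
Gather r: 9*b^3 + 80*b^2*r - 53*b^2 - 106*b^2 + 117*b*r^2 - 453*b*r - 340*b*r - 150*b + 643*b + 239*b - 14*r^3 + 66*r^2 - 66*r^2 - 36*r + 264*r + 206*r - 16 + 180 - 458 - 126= 9*b^3 - 159*b^2 + 117*b*r^2 + 732*b - 14*r^3 + r*(80*b^2 - 793*b + 434) - 420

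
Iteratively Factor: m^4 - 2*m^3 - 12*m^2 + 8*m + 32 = (m + 2)*(m^3 - 4*m^2 - 4*m + 16) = (m + 2)^2*(m^2 - 6*m + 8) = (m - 4)*(m + 2)^2*(m - 2)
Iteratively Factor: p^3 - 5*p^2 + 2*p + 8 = (p - 4)*(p^2 - p - 2) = (p - 4)*(p + 1)*(p - 2)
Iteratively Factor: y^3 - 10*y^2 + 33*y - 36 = (y - 4)*(y^2 - 6*y + 9) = (y - 4)*(y - 3)*(y - 3)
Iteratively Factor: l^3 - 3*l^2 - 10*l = (l)*(l^2 - 3*l - 10) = l*(l - 5)*(l + 2)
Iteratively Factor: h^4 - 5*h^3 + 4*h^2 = (h - 4)*(h^3 - h^2) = h*(h - 4)*(h^2 - h) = h^2*(h - 4)*(h - 1)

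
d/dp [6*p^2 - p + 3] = 12*p - 1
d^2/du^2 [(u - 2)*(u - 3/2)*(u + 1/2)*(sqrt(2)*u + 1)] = 12*sqrt(2)*u^2 - 18*sqrt(2)*u + 6*u - 6 + 5*sqrt(2)/2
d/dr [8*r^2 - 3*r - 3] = 16*r - 3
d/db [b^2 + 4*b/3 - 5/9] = 2*b + 4/3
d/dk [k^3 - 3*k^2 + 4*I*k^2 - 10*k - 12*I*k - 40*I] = 3*k^2 + k*(-6 + 8*I) - 10 - 12*I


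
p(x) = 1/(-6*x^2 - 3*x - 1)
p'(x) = (12*x + 3)/(-6*x^2 - 3*x - 1)^2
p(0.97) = -0.10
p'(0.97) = 0.16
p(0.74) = -0.15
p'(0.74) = 0.28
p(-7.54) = -0.00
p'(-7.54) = -0.00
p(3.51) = -0.01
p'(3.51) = 0.01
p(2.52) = -0.02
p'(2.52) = 0.02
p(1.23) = -0.07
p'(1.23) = 0.09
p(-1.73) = -0.07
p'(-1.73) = -0.09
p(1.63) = -0.05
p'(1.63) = 0.05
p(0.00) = -1.00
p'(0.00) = 3.00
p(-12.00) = 0.00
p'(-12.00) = 0.00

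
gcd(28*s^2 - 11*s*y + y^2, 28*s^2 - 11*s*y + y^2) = 28*s^2 - 11*s*y + y^2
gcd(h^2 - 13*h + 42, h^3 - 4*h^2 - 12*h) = h - 6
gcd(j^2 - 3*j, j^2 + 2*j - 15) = j - 3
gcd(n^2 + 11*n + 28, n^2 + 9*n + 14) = n + 7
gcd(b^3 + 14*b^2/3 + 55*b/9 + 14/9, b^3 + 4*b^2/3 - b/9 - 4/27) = b + 1/3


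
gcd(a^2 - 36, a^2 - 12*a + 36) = a - 6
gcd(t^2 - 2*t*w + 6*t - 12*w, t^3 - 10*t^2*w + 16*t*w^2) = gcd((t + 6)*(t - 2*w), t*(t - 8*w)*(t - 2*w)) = t - 2*w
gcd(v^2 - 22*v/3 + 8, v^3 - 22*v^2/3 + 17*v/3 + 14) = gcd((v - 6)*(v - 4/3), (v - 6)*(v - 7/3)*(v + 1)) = v - 6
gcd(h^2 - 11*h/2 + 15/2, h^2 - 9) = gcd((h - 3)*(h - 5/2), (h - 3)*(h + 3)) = h - 3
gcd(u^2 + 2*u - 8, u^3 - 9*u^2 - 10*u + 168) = u + 4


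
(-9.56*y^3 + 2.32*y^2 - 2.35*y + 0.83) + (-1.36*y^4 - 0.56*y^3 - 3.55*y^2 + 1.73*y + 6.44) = -1.36*y^4 - 10.12*y^3 - 1.23*y^2 - 0.62*y + 7.27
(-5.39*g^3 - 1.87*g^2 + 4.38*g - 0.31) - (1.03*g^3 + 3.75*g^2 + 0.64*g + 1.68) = -6.42*g^3 - 5.62*g^2 + 3.74*g - 1.99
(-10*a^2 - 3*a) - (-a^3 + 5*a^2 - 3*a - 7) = a^3 - 15*a^2 + 7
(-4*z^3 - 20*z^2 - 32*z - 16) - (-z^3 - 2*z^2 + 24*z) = -3*z^3 - 18*z^2 - 56*z - 16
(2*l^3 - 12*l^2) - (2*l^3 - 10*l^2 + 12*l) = -2*l^2 - 12*l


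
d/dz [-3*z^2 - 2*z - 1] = -6*z - 2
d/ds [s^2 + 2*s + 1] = 2*s + 2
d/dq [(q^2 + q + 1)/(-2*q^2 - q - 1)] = q*(q + 2)/(4*q^4 + 4*q^3 + 5*q^2 + 2*q + 1)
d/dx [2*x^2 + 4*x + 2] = 4*x + 4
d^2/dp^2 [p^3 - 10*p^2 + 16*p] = 6*p - 20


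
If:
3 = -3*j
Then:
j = -1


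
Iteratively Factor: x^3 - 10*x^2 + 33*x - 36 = (x - 3)*(x^2 - 7*x + 12) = (x - 3)^2*(x - 4)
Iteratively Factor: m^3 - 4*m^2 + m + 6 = (m - 3)*(m^2 - m - 2) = (m - 3)*(m + 1)*(m - 2)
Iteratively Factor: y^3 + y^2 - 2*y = (y + 2)*(y^2 - y) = (y - 1)*(y + 2)*(y)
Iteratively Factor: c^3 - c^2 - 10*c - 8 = (c - 4)*(c^2 + 3*c + 2) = (c - 4)*(c + 2)*(c + 1)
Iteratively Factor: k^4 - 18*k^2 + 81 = (k + 3)*(k^3 - 3*k^2 - 9*k + 27) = (k + 3)^2*(k^2 - 6*k + 9) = (k - 3)*(k + 3)^2*(k - 3)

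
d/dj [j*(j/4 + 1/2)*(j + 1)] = 3*j^2/4 + 3*j/2 + 1/2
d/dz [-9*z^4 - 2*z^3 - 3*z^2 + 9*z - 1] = -36*z^3 - 6*z^2 - 6*z + 9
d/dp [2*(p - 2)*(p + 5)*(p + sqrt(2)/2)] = 6*p^2 + 2*sqrt(2)*p + 12*p - 20 + 3*sqrt(2)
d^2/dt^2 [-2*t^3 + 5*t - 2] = -12*t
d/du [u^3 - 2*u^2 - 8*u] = 3*u^2 - 4*u - 8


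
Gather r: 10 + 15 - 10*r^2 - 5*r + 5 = -10*r^2 - 5*r + 30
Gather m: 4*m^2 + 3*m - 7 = 4*m^2 + 3*m - 7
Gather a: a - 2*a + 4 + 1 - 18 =-a - 13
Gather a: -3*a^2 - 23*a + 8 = -3*a^2 - 23*a + 8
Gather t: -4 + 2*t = 2*t - 4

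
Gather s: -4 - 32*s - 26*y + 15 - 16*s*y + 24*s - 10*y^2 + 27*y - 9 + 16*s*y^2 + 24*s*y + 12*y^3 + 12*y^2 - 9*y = s*(16*y^2 + 8*y - 8) + 12*y^3 + 2*y^2 - 8*y + 2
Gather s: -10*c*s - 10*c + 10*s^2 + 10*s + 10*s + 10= -10*c + 10*s^2 + s*(20 - 10*c) + 10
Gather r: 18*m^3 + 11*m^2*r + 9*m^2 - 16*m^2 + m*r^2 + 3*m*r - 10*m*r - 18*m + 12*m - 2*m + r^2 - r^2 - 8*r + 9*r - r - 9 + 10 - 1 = 18*m^3 - 7*m^2 + m*r^2 - 8*m + r*(11*m^2 - 7*m)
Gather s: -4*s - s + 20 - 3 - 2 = 15 - 5*s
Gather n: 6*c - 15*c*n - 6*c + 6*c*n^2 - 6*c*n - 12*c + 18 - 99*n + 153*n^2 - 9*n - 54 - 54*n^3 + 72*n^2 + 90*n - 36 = -12*c - 54*n^3 + n^2*(6*c + 225) + n*(-21*c - 18) - 72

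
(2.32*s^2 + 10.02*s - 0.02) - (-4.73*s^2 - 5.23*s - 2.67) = 7.05*s^2 + 15.25*s + 2.65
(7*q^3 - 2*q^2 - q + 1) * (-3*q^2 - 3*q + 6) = -21*q^5 - 15*q^4 + 51*q^3 - 12*q^2 - 9*q + 6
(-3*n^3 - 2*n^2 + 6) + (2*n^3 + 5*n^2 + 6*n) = -n^3 + 3*n^2 + 6*n + 6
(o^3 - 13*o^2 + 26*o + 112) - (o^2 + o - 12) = o^3 - 14*o^2 + 25*o + 124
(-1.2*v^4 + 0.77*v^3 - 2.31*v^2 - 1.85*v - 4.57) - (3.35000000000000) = -1.2*v^4 + 0.77*v^3 - 2.31*v^2 - 1.85*v - 7.92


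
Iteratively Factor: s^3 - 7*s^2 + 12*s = (s - 4)*(s^2 - 3*s) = s*(s - 4)*(s - 3)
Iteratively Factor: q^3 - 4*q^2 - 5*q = (q - 5)*(q^2 + q) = q*(q - 5)*(q + 1)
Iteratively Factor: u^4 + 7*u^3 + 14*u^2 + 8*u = (u + 1)*(u^3 + 6*u^2 + 8*u) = (u + 1)*(u + 4)*(u^2 + 2*u) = (u + 1)*(u + 2)*(u + 4)*(u)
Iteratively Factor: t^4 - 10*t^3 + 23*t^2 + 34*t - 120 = (t - 4)*(t^3 - 6*t^2 - t + 30) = (t - 4)*(t + 2)*(t^2 - 8*t + 15) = (t - 5)*(t - 4)*(t + 2)*(t - 3)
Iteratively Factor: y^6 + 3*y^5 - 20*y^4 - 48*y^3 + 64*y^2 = (y - 4)*(y^5 + 7*y^4 + 8*y^3 - 16*y^2) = (y - 4)*(y + 4)*(y^4 + 3*y^3 - 4*y^2) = y*(y - 4)*(y + 4)*(y^3 + 3*y^2 - 4*y) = y*(y - 4)*(y + 4)^2*(y^2 - y) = y*(y - 4)*(y - 1)*(y + 4)^2*(y)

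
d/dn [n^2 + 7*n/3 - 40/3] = 2*n + 7/3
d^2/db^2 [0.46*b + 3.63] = 0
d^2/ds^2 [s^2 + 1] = 2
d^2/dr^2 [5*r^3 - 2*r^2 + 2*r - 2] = 30*r - 4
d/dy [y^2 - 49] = 2*y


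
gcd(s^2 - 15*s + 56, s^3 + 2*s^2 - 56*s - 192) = s - 8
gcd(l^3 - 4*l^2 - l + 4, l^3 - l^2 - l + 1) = l^2 - 1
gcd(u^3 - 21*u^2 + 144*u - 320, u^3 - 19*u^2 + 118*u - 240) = u^2 - 13*u + 40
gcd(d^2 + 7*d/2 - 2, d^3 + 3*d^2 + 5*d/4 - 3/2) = d - 1/2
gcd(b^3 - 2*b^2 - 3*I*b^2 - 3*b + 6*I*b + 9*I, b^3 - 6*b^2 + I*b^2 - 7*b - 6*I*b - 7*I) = b + 1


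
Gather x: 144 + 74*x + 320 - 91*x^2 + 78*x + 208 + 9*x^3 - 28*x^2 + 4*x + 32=9*x^3 - 119*x^2 + 156*x + 704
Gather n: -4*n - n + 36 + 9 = 45 - 5*n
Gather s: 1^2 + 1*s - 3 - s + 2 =0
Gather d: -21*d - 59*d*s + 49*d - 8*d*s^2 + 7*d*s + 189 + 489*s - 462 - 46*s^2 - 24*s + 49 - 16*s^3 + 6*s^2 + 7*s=d*(-8*s^2 - 52*s + 28) - 16*s^3 - 40*s^2 + 472*s - 224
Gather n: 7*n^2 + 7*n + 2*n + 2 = 7*n^2 + 9*n + 2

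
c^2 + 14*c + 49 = (c + 7)^2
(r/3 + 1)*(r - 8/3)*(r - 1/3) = r^3/3 - 73*r/27 + 8/9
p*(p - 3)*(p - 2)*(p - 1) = p^4 - 6*p^3 + 11*p^2 - 6*p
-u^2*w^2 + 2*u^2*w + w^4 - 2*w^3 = w*(-u + w)*(u + w)*(w - 2)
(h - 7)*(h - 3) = h^2 - 10*h + 21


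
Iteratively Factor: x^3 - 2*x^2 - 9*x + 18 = (x - 3)*(x^2 + x - 6) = (x - 3)*(x + 3)*(x - 2)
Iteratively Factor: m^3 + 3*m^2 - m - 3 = (m + 1)*(m^2 + 2*m - 3) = (m - 1)*(m + 1)*(m + 3)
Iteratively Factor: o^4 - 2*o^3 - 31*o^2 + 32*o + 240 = (o - 5)*(o^3 + 3*o^2 - 16*o - 48) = (o - 5)*(o - 4)*(o^2 + 7*o + 12) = (o - 5)*(o - 4)*(o + 3)*(o + 4)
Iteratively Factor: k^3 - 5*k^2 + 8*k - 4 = (k - 2)*(k^2 - 3*k + 2) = (k - 2)^2*(k - 1)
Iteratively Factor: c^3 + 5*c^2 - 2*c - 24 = (c + 4)*(c^2 + c - 6) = (c + 3)*(c + 4)*(c - 2)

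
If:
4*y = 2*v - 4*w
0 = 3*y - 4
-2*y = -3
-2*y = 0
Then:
No Solution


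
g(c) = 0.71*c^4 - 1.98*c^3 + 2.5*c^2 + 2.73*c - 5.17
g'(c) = 2.84*c^3 - 5.94*c^2 + 5.0*c + 2.73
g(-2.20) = 38.64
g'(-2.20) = -67.26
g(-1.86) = 19.64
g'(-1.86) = -45.40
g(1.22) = -0.14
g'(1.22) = 5.15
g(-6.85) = 2293.07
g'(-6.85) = -1223.07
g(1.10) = -0.74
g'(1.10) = 4.82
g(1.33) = 0.45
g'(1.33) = 5.55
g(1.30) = 0.28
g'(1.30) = 5.43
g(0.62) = -2.88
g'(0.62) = 4.22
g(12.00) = 11688.71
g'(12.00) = 4114.89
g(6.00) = 593.69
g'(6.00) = 432.33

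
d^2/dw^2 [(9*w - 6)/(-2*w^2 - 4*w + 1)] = 12*(-8*(w + 1)^2*(3*w - 2) + (9*w + 4)*(2*w^2 + 4*w - 1))/(2*w^2 + 4*w - 1)^3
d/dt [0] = 0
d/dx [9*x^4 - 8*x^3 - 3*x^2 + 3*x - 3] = 36*x^3 - 24*x^2 - 6*x + 3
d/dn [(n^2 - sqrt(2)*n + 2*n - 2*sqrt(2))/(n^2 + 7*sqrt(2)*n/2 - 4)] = (-4*n^2 + 9*sqrt(2)*n^2 - 16*n + 8*sqrt(2)*n + 8*sqrt(2) + 12)/(2*n^4 + 14*sqrt(2)*n^3 + 33*n^2 - 56*sqrt(2)*n + 32)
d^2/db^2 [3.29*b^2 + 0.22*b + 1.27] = 6.58000000000000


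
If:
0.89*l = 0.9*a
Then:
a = 0.988888888888889*l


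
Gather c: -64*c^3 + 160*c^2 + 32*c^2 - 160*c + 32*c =-64*c^3 + 192*c^2 - 128*c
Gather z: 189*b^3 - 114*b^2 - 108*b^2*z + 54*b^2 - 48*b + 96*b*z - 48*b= 189*b^3 - 60*b^2 - 96*b + z*(-108*b^2 + 96*b)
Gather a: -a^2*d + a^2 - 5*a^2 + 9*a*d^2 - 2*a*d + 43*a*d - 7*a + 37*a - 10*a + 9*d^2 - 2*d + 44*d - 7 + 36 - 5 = a^2*(-d - 4) + a*(9*d^2 + 41*d + 20) + 9*d^2 + 42*d + 24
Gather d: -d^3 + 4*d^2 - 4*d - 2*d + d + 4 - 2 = -d^3 + 4*d^2 - 5*d + 2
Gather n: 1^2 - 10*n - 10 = -10*n - 9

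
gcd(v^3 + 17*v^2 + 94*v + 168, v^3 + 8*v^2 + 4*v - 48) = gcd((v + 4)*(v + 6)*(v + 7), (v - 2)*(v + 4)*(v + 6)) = v^2 + 10*v + 24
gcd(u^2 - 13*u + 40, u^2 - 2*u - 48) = u - 8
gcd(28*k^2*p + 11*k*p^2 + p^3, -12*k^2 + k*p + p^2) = 4*k + p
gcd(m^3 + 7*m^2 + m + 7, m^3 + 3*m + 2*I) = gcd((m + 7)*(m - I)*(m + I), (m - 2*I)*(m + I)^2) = m + I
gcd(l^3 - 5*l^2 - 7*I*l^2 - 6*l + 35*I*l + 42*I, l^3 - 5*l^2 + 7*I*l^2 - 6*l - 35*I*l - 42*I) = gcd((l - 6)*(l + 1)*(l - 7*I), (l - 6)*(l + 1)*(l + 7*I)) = l^2 - 5*l - 6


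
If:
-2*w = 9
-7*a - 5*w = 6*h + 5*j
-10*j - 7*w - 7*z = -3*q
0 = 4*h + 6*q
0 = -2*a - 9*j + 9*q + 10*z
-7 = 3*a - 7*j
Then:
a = 1211/446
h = -1089/892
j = 965/446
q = 363/446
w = -9/2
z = 392/223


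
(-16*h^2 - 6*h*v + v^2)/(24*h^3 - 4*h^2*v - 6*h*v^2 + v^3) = (-8*h + v)/(12*h^2 - 8*h*v + v^2)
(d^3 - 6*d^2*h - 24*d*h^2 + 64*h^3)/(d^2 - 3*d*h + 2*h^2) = (d^2 - 4*d*h - 32*h^2)/(d - h)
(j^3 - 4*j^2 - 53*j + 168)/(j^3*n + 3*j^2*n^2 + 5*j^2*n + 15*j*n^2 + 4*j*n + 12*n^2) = (j^3 - 4*j^2 - 53*j + 168)/(n*(j^3 + 3*j^2*n + 5*j^2 + 15*j*n + 4*j + 12*n))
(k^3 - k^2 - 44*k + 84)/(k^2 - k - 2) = (k^2 + k - 42)/(k + 1)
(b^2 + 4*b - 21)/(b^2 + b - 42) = (b - 3)/(b - 6)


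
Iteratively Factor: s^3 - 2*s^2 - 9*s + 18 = (s - 3)*(s^2 + s - 6) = (s - 3)*(s + 3)*(s - 2)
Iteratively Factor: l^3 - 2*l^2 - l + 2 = (l - 1)*(l^2 - l - 2) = (l - 2)*(l - 1)*(l + 1)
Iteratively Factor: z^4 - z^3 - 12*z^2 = (z)*(z^3 - z^2 - 12*z) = z*(z - 4)*(z^2 + 3*z) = z*(z - 4)*(z + 3)*(z)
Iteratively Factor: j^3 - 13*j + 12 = (j - 1)*(j^2 + j - 12) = (j - 3)*(j - 1)*(j + 4)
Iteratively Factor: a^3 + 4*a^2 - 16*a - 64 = (a - 4)*(a^2 + 8*a + 16) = (a - 4)*(a + 4)*(a + 4)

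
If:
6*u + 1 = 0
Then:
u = -1/6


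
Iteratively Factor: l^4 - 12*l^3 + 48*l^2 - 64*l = (l - 4)*(l^3 - 8*l^2 + 16*l) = (l - 4)^2*(l^2 - 4*l) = l*(l - 4)^2*(l - 4)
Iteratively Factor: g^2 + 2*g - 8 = (g + 4)*(g - 2)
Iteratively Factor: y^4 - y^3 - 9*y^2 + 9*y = (y - 3)*(y^3 + 2*y^2 - 3*y) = (y - 3)*(y - 1)*(y^2 + 3*y) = y*(y - 3)*(y - 1)*(y + 3)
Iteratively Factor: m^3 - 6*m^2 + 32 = (m - 4)*(m^2 - 2*m - 8) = (m - 4)^2*(m + 2)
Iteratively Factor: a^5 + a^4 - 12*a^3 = (a + 4)*(a^4 - 3*a^3) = a*(a + 4)*(a^3 - 3*a^2) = a*(a - 3)*(a + 4)*(a^2) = a^2*(a - 3)*(a + 4)*(a)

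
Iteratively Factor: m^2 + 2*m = (m)*(m + 2)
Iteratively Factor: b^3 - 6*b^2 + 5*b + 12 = (b - 3)*(b^2 - 3*b - 4) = (b - 4)*(b - 3)*(b + 1)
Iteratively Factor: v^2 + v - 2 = (v + 2)*(v - 1)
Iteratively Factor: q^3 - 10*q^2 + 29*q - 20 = (q - 5)*(q^2 - 5*q + 4) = (q - 5)*(q - 1)*(q - 4)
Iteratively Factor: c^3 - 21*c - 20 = (c + 1)*(c^2 - c - 20) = (c + 1)*(c + 4)*(c - 5)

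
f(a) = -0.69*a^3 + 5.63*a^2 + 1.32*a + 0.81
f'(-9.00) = -267.69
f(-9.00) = 947.97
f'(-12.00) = -431.88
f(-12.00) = 1988.01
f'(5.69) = -1.63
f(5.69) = 63.49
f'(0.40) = 5.49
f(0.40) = 2.19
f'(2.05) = 15.70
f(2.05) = 21.23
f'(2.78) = 16.63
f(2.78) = 33.17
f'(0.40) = 5.49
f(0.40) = 2.19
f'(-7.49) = -199.14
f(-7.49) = 596.70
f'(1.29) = 12.40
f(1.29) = 10.40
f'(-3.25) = -57.14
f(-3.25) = 79.67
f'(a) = -2.07*a^2 + 11.26*a + 1.32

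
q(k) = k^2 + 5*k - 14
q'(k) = 2*k + 5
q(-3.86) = -18.40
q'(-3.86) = -2.72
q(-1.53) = -19.31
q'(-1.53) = 1.94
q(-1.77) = -19.72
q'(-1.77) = 1.46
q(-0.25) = -15.19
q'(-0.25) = 4.50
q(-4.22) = -17.29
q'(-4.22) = -3.44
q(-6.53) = -4.01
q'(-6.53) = -8.06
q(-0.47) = -16.13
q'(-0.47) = 4.06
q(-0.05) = -14.25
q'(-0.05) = 4.90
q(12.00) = 190.00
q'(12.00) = 29.00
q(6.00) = 52.00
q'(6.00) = 17.00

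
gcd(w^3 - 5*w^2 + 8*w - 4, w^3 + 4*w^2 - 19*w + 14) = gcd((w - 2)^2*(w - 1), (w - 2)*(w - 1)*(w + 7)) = w^2 - 3*w + 2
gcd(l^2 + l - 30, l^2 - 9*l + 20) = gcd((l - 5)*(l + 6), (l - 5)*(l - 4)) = l - 5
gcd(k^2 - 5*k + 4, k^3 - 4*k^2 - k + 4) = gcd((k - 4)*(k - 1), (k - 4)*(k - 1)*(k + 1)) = k^2 - 5*k + 4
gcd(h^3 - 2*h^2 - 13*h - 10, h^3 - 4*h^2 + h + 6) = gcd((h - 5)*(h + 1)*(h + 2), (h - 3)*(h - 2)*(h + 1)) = h + 1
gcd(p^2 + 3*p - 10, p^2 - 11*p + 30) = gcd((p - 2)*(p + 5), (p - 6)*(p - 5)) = 1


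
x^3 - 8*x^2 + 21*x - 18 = (x - 3)^2*(x - 2)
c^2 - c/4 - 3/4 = (c - 1)*(c + 3/4)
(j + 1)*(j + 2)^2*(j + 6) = j^4 + 11*j^3 + 38*j^2 + 52*j + 24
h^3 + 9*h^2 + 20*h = h*(h + 4)*(h + 5)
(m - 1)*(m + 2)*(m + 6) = m^3 + 7*m^2 + 4*m - 12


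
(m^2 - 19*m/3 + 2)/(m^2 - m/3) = (m - 6)/m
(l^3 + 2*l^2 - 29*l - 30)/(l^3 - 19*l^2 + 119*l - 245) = (l^2 + 7*l + 6)/(l^2 - 14*l + 49)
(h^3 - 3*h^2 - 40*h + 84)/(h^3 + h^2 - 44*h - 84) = (h - 2)/(h + 2)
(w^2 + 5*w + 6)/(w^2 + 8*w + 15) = (w + 2)/(w + 5)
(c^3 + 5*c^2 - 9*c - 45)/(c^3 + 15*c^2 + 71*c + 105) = (c - 3)/(c + 7)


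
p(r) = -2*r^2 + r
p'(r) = 1 - 4*r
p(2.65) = -11.40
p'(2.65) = -9.60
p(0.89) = -0.69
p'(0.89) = -2.56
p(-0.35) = -0.60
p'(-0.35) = 2.40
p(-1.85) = -8.70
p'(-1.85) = 8.40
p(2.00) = -6.00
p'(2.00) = -7.00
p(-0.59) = -1.29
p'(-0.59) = 3.36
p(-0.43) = -0.80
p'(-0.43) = 2.72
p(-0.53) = -1.09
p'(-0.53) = 3.12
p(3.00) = -15.00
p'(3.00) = -11.00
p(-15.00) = -465.00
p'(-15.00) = 61.00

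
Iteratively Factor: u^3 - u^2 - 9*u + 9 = (u - 1)*(u^2 - 9) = (u - 1)*(u + 3)*(u - 3)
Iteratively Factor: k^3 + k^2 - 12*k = (k + 4)*(k^2 - 3*k) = k*(k + 4)*(k - 3)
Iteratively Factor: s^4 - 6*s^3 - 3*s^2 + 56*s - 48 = (s - 1)*(s^3 - 5*s^2 - 8*s + 48) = (s - 4)*(s - 1)*(s^2 - s - 12) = (s - 4)*(s - 1)*(s + 3)*(s - 4)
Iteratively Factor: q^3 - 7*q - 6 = (q + 1)*(q^2 - q - 6) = (q - 3)*(q + 1)*(q + 2)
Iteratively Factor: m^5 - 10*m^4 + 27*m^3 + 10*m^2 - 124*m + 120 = (m - 2)*(m^4 - 8*m^3 + 11*m^2 + 32*m - 60) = (m - 3)*(m - 2)*(m^3 - 5*m^2 - 4*m + 20) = (m - 5)*(m - 3)*(m - 2)*(m^2 - 4) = (m - 5)*(m - 3)*(m - 2)*(m + 2)*(m - 2)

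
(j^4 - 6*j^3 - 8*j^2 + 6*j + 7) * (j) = j^5 - 6*j^4 - 8*j^3 + 6*j^2 + 7*j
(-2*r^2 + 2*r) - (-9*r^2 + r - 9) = 7*r^2 + r + 9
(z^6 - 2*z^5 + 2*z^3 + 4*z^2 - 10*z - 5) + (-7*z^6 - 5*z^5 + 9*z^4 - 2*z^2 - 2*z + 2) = -6*z^6 - 7*z^5 + 9*z^4 + 2*z^3 + 2*z^2 - 12*z - 3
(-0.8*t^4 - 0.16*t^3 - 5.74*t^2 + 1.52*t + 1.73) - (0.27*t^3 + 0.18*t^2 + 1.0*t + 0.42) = -0.8*t^4 - 0.43*t^3 - 5.92*t^2 + 0.52*t + 1.31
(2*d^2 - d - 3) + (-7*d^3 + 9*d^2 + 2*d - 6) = -7*d^3 + 11*d^2 + d - 9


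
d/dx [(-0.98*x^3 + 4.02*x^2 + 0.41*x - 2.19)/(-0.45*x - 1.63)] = (0.882*x^3 + 2.9832*x^2 - 13.1052*x - 1.6538)/(0.2025*x^2 + 1.467*x + 2.6569)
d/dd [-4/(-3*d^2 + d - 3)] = 4*(1 - 6*d)/(3*d^2 - d + 3)^2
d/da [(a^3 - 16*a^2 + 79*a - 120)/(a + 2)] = 2*(a^3 - 5*a^2 - 32*a + 139)/(a^2 + 4*a + 4)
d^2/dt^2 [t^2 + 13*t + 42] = 2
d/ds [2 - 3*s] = -3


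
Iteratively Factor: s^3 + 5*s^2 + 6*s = (s)*(s^2 + 5*s + 6) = s*(s + 2)*(s + 3)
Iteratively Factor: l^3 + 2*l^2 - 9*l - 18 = (l - 3)*(l^2 + 5*l + 6) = (l - 3)*(l + 3)*(l + 2)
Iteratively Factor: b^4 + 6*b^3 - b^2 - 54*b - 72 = (b + 4)*(b^3 + 2*b^2 - 9*b - 18) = (b + 2)*(b + 4)*(b^2 - 9) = (b + 2)*(b + 3)*(b + 4)*(b - 3)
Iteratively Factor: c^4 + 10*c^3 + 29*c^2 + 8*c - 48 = (c - 1)*(c^3 + 11*c^2 + 40*c + 48) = (c - 1)*(c + 3)*(c^2 + 8*c + 16) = (c - 1)*(c + 3)*(c + 4)*(c + 4)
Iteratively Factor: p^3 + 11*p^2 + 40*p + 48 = (p + 3)*(p^2 + 8*p + 16) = (p + 3)*(p + 4)*(p + 4)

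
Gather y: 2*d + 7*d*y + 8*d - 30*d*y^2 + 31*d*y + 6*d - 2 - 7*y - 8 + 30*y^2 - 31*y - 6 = 16*d + y^2*(30 - 30*d) + y*(38*d - 38) - 16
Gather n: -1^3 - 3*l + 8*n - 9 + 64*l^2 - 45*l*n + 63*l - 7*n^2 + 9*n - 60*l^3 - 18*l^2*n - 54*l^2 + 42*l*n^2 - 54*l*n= -60*l^3 + 10*l^2 + 60*l + n^2*(42*l - 7) + n*(-18*l^2 - 99*l + 17) - 10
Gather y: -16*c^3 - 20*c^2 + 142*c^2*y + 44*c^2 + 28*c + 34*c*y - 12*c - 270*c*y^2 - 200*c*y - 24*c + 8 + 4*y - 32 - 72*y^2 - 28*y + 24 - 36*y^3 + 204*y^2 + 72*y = -16*c^3 + 24*c^2 - 8*c - 36*y^3 + y^2*(132 - 270*c) + y*(142*c^2 - 166*c + 48)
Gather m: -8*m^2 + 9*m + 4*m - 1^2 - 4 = -8*m^2 + 13*m - 5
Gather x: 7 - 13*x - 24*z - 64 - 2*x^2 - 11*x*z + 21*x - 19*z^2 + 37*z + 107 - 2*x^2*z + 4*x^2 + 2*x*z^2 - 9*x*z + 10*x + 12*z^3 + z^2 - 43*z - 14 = x^2*(2 - 2*z) + x*(2*z^2 - 20*z + 18) + 12*z^3 - 18*z^2 - 30*z + 36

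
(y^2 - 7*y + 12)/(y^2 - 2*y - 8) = (y - 3)/(y + 2)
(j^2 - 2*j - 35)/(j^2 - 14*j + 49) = (j + 5)/(j - 7)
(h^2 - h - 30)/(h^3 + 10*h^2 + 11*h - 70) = (h - 6)/(h^2 + 5*h - 14)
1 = 1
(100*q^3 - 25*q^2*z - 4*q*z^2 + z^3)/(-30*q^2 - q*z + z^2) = (20*q^2 - 9*q*z + z^2)/(-6*q + z)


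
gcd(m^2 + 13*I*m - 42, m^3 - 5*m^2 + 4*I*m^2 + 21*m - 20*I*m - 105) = m + 7*I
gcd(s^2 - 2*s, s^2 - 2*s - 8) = 1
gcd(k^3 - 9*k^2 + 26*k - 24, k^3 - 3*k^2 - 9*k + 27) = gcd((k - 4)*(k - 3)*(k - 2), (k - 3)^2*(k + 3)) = k - 3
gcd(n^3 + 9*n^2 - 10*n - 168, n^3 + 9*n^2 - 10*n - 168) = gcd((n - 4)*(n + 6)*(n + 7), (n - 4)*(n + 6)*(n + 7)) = n^3 + 9*n^2 - 10*n - 168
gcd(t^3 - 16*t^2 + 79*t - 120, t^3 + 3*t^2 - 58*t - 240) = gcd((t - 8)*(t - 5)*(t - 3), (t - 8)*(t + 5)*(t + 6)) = t - 8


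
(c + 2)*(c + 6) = c^2 + 8*c + 12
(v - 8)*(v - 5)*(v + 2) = v^3 - 11*v^2 + 14*v + 80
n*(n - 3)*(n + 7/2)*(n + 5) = n^4 + 11*n^3/2 - 8*n^2 - 105*n/2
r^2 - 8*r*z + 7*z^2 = (r - 7*z)*(r - z)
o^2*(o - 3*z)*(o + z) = o^4 - 2*o^3*z - 3*o^2*z^2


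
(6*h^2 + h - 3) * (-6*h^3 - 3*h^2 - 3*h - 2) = -36*h^5 - 24*h^4 - 3*h^3 - 6*h^2 + 7*h + 6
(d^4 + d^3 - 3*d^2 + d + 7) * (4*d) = 4*d^5 + 4*d^4 - 12*d^3 + 4*d^2 + 28*d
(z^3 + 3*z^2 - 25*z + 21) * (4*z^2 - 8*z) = 4*z^5 + 4*z^4 - 124*z^3 + 284*z^2 - 168*z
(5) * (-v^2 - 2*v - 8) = -5*v^2 - 10*v - 40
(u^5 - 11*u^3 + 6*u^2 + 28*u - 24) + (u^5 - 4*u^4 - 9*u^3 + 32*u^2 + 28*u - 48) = 2*u^5 - 4*u^4 - 20*u^3 + 38*u^2 + 56*u - 72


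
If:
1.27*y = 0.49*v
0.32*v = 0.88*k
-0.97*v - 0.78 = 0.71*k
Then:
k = -0.23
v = -0.64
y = -0.25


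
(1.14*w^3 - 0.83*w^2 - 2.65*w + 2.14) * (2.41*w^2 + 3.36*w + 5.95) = 2.7474*w^5 + 1.8301*w^4 - 2.3923*w^3 - 8.6851*w^2 - 8.5771*w + 12.733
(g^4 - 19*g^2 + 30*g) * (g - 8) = g^5 - 8*g^4 - 19*g^3 + 182*g^2 - 240*g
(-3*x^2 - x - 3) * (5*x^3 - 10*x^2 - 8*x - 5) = -15*x^5 + 25*x^4 + 19*x^3 + 53*x^2 + 29*x + 15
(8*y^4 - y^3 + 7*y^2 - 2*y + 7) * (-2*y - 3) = -16*y^5 - 22*y^4 - 11*y^3 - 17*y^2 - 8*y - 21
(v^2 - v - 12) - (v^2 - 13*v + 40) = 12*v - 52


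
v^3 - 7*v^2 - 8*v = v*(v - 8)*(v + 1)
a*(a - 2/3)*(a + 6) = a^3 + 16*a^2/3 - 4*a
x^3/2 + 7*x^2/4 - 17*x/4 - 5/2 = (x/2 + 1/4)*(x - 2)*(x + 5)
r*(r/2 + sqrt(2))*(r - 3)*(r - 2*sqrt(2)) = r^4/2 - 3*r^3/2 - 4*r^2 + 12*r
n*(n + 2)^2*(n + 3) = n^4 + 7*n^3 + 16*n^2 + 12*n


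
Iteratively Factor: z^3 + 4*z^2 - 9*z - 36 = (z + 3)*(z^2 + z - 12) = (z + 3)*(z + 4)*(z - 3)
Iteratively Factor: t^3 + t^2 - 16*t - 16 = (t - 4)*(t^2 + 5*t + 4) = (t - 4)*(t + 4)*(t + 1)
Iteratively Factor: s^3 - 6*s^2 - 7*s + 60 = (s - 5)*(s^2 - s - 12) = (s - 5)*(s - 4)*(s + 3)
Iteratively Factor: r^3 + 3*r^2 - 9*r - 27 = (r - 3)*(r^2 + 6*r + 9) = (r - 3)*(r + 3)*(r + 3)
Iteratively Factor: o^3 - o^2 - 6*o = (o)*(o^2 - o - 6) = o*(o + 2)*(o - 3)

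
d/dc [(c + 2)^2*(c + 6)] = (c + 2)*(3*c + 14)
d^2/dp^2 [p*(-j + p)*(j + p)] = 6*p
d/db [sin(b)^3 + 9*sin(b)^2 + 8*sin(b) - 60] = (3*sin(b)^2 + 18*sin(b) + 8)*cos(b)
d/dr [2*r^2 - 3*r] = 4*r - 3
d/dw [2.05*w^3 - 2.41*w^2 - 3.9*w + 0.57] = 6.15*w^2 - 4.82*w - 3.9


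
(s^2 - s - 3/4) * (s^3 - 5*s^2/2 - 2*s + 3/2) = s^5 - 7*s^4/2 - s^3/4 + 43*s^2/8 - 9/8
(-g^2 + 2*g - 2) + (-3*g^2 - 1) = -4*g^2 + 2*g - 3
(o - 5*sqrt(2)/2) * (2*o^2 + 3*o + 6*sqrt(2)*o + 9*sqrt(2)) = 2*o^3 + sqrt(2)*o^2 + 3*o^2 - 30*o + 3*sqrt(2)*o/2 - 45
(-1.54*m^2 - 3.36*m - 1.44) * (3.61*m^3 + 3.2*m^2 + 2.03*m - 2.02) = -5.5594*m^5 - 17.0576*m^4 - 19.0766*m^3 - 8.318*m^2 + 3.864*m + 2.9088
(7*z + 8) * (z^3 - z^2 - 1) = 7*z^4 + z^3 - 8*z^2 - 7*z - 8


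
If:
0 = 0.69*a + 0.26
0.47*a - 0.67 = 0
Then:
No Solution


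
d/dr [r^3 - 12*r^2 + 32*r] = 3*r^2 - 24*r + 32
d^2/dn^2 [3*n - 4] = 0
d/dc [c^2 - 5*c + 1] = 2*c - 5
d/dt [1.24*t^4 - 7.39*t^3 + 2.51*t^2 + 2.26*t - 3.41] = 4.96*t^3 - 22.17*t^2 + 5.02*t + 2.26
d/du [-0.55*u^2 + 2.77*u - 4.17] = 2.77 - 1.1*u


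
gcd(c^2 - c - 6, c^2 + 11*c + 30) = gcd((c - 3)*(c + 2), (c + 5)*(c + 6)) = 1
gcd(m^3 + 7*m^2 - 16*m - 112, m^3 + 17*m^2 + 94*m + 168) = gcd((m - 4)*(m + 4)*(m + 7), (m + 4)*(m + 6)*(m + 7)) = m^2 + 11*m + 28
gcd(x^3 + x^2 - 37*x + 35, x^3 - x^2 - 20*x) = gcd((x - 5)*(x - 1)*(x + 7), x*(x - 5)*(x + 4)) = x - 5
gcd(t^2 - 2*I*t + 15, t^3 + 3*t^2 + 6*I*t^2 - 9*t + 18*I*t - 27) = t + 3*I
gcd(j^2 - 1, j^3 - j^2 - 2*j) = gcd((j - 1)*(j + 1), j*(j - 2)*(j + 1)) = j + 1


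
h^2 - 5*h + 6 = (h - 3)*(h - 2)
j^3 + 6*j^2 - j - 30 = (j - 2)*(j + 3)*(j + 5)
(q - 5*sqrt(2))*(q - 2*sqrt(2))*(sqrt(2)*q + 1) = sqrt(2)*q^3 - 13*q^2 + 13*sqrt(2)*q + 20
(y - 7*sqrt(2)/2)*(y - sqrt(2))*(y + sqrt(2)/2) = y^3 - 4*sqrt(2)*y^2 + 5*y/2 + 7*sqrt(2)/2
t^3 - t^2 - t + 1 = (t - 1)^2*(t + 1)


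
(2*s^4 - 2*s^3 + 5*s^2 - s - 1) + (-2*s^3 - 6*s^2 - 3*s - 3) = 2*s^4 - 4*s^3 - s^2 - 4*s - 4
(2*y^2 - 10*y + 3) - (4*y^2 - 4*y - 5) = -2*y^2 - 6*y + 8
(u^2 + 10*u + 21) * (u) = u^3 + 10*u^2 + 21*u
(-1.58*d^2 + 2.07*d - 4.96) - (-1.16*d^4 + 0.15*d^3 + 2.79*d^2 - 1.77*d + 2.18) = 1.16*d^4 - 0.15*d^3 - 4.37*d^2 + 3.84*d - 7.14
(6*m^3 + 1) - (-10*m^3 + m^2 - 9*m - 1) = 16*m^3 - m^2 + 9*m + 2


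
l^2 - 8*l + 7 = (l - 7)*(l - 1)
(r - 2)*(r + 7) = r^2 + 5*r - 14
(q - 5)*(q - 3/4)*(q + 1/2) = q^3 - 21*q^2/4 + 7*q/8 + 15/8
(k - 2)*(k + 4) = k^2 + 2*k - 8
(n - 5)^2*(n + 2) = n^3 - 8*n^2 + 5*n + 50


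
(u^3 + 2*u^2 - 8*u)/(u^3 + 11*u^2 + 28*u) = (u - 2)/(u + 7)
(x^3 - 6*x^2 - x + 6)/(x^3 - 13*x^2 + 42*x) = (x^2 - 1)/(x*(x - 7))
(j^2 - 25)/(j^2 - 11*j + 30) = (j + 5)/(j - 6)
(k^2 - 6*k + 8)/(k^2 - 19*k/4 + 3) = 4*(k - 2)/(4*k - 3)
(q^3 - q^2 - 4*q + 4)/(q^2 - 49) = (q^3 - q^2 - 4*q + 4)/(q^2 - 49)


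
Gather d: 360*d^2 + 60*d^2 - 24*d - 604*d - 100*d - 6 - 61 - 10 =420*d^2 - 728*d - 77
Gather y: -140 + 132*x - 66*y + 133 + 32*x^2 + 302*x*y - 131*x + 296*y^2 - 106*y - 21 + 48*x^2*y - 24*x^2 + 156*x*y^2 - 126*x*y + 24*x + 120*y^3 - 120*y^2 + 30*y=8*x^2 + 25*x + 120*y^3 + y^2*(156*x + 176) + y*(48*x^2 + 176*x - 142) - 28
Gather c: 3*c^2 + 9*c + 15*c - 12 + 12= 3*c^2 + 24*c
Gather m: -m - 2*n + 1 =-m - 2*n + 1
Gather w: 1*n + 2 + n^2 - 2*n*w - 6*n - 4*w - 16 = n^2 - 5*n + w*(-2*n - 4) - 14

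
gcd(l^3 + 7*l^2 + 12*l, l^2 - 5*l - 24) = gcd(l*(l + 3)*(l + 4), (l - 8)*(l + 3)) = l + 3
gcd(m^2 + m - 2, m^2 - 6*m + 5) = m - 1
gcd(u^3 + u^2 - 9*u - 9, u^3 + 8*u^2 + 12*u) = 1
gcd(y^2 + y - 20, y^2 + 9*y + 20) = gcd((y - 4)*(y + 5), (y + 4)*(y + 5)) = y + 5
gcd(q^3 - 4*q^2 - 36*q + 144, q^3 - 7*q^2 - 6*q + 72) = q^2 - 10*q + 24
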